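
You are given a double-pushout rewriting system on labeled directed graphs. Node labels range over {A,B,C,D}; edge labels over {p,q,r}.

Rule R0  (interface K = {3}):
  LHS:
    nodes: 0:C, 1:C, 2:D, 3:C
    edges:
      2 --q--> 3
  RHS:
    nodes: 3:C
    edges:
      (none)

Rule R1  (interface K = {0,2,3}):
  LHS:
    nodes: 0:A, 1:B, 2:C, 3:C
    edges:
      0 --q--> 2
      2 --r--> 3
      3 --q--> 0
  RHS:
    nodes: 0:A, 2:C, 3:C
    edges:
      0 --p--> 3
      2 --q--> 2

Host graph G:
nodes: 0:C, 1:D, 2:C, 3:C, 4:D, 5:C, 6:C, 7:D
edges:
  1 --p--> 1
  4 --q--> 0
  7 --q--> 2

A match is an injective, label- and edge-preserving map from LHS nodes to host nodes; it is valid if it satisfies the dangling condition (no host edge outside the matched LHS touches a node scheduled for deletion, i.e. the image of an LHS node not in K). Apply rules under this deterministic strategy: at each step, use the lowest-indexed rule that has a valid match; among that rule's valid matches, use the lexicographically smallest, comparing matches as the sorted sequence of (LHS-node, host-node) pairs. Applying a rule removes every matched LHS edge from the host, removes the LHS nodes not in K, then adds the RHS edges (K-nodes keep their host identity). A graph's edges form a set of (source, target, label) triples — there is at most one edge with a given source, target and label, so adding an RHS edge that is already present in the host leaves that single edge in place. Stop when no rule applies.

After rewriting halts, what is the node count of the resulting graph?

[0] host  ⇒  8 nodes, 3 edges  {1-p->1 4-q->0 7-q->2}
[1] R0 @ {0↦3, 1↦5, 2↦4, 3↦0}  ⇒  5 nodes, 2 edges  {1-p->1 7-q->2}
[2] R0 @ {0↦0, 1↦6, 2↦7, 3↦2}  ⇒  2 nodes, 1 edges  {1-p->1}
final graph: no rule applies after step 2
NF nodes: {1:D, 2:C}

Answer: 2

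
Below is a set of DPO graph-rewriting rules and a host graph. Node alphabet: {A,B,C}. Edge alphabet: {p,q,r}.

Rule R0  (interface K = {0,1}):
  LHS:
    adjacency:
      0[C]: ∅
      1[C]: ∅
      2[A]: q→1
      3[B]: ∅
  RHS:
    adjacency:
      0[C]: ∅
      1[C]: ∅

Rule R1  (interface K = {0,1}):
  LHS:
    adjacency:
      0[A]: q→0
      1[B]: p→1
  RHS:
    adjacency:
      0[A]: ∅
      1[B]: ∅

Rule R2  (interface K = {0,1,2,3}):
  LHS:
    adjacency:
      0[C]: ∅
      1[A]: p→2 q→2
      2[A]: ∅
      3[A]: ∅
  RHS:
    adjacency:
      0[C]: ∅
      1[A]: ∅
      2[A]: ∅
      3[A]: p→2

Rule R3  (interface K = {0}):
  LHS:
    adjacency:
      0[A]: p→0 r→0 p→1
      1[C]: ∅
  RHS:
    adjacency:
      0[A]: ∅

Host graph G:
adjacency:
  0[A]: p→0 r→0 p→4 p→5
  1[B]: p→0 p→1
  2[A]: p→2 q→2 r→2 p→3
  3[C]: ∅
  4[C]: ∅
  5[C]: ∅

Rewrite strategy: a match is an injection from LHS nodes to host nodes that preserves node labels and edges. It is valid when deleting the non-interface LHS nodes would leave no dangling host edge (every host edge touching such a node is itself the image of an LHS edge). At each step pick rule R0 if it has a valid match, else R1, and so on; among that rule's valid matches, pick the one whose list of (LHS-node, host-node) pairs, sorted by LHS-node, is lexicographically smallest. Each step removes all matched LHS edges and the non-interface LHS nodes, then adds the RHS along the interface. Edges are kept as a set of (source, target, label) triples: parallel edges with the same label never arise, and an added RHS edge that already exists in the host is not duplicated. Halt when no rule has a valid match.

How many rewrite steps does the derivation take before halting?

Answer: 3

Steps:
initial: |V|=6 |E|=10  E = 0-p->0 0-r->0 0-p->4 0-p->5 1-p->0 1-p->1 2-p->2 2-q->2 2-r->2 2-p->3
step 1: apply R1 at {0↦2, 1↦1}  → |V|=6 |E|=8  E = 0-p->0 0-r->0 0-p->4 0-p->5 1-p->0 2-p->2 2-r->2 2-p->3
step 2: apply R3 at {0↦0, 1↦4}  → |V|=5 |E|=5  E = 0-p->5 1-p->0 2-p->2 2-r->2 2-p->3
step 3: apply R3 at {0↦2, 1↦3}  → |V|=4 |E|=2  E = 0-p->5 1-p->0
normal form: no rule applies after step 3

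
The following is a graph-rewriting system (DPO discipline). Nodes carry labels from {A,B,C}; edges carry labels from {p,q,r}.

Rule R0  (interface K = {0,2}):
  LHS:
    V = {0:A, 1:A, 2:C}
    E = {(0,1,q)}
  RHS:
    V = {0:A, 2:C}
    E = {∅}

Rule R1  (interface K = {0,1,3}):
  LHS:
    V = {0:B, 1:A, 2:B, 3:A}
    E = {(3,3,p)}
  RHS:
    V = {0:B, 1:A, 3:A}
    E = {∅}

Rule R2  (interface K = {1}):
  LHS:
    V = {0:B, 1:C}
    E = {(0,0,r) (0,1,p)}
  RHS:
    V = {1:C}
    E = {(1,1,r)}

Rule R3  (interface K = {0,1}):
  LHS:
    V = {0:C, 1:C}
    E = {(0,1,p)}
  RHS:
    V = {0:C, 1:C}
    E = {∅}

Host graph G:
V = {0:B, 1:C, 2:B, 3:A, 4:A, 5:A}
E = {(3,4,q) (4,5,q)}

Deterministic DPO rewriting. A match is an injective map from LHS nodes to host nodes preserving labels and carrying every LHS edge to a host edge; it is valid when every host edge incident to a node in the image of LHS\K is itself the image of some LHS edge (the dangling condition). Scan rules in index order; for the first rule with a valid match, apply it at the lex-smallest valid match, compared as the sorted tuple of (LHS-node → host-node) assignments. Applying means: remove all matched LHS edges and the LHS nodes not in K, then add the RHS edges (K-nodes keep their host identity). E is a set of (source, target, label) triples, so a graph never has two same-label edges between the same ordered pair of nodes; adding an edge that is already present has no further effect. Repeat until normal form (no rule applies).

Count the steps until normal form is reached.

Answer: 2

Derivation:
start.  V:6 E:2  edges: 3-q->4 4-q->5
1. fire R0 via {0↦4, 1↦5, 2↦1}  →  V:5 E:1  edges: 3-q->4
2. fire R0 via {0↦3, 1↦4, 2↦1}  →  V:4 E:0  edges: ∅
normal form: no rule applies after step 2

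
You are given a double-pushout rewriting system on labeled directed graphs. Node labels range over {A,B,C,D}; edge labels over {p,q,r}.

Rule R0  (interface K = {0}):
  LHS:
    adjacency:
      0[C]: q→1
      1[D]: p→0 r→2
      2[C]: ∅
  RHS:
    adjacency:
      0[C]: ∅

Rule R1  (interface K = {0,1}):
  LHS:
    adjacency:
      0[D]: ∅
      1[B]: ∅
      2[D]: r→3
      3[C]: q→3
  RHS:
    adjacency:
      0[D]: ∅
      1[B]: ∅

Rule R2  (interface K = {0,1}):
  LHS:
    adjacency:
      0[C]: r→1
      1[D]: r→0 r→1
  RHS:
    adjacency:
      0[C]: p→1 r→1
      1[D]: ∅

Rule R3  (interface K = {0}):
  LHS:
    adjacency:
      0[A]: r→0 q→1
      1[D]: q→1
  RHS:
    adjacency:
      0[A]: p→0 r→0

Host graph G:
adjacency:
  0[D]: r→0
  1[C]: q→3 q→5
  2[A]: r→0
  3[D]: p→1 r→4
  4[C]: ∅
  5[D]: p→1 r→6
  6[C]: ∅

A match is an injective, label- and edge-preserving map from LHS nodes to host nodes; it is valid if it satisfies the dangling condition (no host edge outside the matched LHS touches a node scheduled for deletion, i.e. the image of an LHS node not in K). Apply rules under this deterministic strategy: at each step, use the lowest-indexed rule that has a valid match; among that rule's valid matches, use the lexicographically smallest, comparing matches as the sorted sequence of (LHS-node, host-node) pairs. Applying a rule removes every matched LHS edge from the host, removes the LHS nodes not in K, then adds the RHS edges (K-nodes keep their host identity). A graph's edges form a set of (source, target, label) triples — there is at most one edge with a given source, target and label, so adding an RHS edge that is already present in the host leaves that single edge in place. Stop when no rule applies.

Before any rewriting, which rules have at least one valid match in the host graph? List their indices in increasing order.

R0: 2 valid matches — {0↦1, 1↦3, 2↦4}, {0↦1, 1↦5, 2↦6}
R1: no valid match — LHS pattern not found
R2: no valid match — LHS pattern not found
R3: no valid match — LHS pattern not found

Answer: [R0]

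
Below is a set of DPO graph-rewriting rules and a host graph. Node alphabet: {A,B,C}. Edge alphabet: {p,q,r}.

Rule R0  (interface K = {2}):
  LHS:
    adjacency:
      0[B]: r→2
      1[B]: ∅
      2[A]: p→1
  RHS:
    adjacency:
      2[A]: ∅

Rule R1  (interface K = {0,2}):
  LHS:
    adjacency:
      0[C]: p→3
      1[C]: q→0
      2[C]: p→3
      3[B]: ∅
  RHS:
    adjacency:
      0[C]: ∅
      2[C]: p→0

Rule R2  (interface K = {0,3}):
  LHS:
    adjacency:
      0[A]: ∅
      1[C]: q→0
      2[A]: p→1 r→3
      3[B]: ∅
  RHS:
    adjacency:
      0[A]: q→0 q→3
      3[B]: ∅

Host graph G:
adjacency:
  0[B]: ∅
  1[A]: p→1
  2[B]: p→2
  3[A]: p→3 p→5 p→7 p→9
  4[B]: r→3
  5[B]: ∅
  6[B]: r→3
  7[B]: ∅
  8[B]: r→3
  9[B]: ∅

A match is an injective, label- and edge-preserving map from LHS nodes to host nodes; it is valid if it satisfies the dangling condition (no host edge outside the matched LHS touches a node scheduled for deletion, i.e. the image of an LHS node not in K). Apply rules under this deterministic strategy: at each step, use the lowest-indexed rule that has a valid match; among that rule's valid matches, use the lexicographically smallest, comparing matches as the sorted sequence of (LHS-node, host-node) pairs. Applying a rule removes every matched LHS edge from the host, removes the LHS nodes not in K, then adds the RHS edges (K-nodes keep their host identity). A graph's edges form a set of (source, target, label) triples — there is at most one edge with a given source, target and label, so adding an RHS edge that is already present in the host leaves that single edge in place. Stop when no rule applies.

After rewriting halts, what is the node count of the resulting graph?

start.  V:10 E:9  edges: 1-p->1 2-p->2 3-p->3 3-p->5 3-p->7 3-p->9 4-r->3 6-r->3 8-r->3
1. fire R0 via {0↦4, 1↦5, 2↦3}  →  V:8 E:7  edges: 1-p->1 2-p->2 3-p->3 3-p->7 3-p->9 6-r->3 8-r->3
2. fire R0 via {0↦6, 1↦7, 2↦3}  →  V:6 E:5  edges: 1-p->1 2-p->2 3-p->3 3-p->9 8-r->3
3. fire R0 via {0↦8, 1↦9, 2↦3}  →  V:4 E:3  edges: 1-p->1 2-p->2 3-p->3
normal form: no rule applies after step 3
NF nodes: {0:B, 1:A, 2:B, 3:A}

Answer: 4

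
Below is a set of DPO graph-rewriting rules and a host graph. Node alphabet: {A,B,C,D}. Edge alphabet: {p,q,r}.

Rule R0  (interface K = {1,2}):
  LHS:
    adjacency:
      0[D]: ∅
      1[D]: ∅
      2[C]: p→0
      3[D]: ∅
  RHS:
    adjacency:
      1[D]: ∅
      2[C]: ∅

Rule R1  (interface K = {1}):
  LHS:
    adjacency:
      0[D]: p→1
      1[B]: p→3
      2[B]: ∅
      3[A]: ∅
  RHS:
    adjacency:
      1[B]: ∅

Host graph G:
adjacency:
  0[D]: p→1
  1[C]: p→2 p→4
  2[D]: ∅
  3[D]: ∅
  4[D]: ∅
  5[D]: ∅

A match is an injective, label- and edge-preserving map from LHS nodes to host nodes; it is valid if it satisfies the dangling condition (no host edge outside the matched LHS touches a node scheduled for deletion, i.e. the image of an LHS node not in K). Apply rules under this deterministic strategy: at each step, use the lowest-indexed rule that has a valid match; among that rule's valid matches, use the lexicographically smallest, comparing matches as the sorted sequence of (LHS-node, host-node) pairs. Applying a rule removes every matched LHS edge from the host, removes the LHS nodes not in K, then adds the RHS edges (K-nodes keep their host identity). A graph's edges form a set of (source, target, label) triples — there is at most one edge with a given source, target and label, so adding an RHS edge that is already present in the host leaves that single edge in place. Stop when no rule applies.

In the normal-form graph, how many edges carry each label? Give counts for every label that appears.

Answer: p:1

Steps:
[0] host  ⇒  6 nodes, 3 edges  {0-p->1 1-p->2 1-p->4}
[1] R0 @ {0↦2, 1↦0, 2↦1, 3↦3}  ⇒  4 nodes, 2 edges  {0-p->1 1-p->4}
[2] R0 @ {0↦4, 1↦0, 2↦1, 3↦5}  ⇒  2 nodes, 1 edges  {0-p->1}
normal form: no rule applies after step 2
NF edges: [(0, 1, 'p')]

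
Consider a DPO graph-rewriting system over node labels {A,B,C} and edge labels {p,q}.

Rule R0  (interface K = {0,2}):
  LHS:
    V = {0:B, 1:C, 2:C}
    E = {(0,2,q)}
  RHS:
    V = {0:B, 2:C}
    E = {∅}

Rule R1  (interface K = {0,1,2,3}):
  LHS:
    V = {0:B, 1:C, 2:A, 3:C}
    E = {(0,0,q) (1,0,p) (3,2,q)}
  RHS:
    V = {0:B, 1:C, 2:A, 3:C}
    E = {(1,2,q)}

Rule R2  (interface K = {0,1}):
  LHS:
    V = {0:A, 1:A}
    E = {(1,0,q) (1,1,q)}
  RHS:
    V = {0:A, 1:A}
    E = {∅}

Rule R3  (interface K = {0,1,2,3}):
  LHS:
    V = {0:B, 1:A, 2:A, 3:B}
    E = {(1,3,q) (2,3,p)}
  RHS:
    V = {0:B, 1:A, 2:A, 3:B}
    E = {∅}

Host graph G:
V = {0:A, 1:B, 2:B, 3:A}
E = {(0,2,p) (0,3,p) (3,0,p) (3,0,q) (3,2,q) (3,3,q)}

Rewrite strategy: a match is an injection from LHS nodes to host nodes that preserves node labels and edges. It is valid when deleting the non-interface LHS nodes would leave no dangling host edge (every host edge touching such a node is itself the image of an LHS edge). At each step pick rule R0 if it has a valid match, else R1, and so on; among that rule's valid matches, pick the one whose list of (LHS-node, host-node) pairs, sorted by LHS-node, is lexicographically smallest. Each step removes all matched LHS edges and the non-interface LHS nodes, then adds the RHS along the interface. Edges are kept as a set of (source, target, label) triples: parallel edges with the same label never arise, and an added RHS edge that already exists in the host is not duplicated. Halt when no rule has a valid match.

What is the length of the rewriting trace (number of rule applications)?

[0] host  ⇒  4 nodes, 6 edges  {0-p->2 0-p->3 3-p->0 3-q->0 3-q->2 3-q->3}
[1] R2 @ {0↦0, 1↦3}  ⇒  4 nodes, 4 edges  {0-p->2 0-p->3 3-p->0 3-q->2}
[2] R3 @ {0↦1, 1↦3, 2↦0, 3↦2}  ⇒  4 nodes, 2 edges  {0-p->3 3-p->0}
final graph: no rule applies after step 2

Answer: 2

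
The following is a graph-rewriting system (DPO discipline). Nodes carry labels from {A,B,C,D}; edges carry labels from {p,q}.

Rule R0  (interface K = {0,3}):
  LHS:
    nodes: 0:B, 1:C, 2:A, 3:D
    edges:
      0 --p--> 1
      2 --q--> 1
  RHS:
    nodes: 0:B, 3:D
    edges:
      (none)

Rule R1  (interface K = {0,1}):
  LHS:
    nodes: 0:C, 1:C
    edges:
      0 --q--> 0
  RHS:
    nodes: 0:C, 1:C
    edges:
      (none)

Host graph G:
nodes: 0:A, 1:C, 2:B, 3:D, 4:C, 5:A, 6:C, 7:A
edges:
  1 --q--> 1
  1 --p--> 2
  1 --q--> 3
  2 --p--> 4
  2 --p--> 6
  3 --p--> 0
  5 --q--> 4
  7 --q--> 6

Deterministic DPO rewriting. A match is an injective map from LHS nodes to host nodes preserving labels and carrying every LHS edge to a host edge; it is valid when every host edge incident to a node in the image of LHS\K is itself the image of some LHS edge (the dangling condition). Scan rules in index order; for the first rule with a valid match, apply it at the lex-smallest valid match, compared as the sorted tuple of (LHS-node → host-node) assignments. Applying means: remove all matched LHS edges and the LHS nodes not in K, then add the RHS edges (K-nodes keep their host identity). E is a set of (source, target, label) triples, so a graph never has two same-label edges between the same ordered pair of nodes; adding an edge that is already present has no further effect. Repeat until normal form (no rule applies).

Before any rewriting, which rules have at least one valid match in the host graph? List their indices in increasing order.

R0: 2 valid matches — {0↦2, 1↦4, 2↦5, 3↦3}, {0↦2, 1↦6, 2↦7, 3↦3}
R1: 2 valid matches — {0↦1, 1↦4}, {0↦1, 1↦6}

Answer: [R0,R1]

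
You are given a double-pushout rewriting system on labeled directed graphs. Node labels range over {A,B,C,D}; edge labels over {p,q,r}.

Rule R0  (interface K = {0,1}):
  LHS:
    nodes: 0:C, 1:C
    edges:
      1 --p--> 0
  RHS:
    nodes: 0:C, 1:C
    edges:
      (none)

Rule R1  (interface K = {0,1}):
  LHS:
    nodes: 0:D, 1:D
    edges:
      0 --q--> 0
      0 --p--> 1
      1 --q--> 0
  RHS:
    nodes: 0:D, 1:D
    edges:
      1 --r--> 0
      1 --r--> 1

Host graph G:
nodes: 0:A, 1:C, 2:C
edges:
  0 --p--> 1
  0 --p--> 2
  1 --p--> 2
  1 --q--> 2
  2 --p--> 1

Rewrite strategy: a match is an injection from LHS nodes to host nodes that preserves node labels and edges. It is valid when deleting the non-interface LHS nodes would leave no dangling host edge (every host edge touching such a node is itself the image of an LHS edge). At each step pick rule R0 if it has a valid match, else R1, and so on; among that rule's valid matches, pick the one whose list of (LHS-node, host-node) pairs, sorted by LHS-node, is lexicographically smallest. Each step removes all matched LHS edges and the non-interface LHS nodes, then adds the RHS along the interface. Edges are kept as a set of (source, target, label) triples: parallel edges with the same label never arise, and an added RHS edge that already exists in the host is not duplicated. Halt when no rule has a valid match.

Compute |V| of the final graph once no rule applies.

Answer: 3

Derivation:
start.  V:3 E:5  edges: 0-p->1 0-p->2 1-p->2 1-q->2 2-p->1
1. fire R0 via {0↦1, 1↦2}  →  V:3 E:4  edges: 0-p->1 0-p->2 1-p->2 1-q->2
2. fire R0 via {0↦2, 1↦1}  →  V:3 E:3  edges: 0-p->1 0-p->2 1-q->2
halt: no rule applies after step 2
NF nodes: {0:A, 1:C, 2:C}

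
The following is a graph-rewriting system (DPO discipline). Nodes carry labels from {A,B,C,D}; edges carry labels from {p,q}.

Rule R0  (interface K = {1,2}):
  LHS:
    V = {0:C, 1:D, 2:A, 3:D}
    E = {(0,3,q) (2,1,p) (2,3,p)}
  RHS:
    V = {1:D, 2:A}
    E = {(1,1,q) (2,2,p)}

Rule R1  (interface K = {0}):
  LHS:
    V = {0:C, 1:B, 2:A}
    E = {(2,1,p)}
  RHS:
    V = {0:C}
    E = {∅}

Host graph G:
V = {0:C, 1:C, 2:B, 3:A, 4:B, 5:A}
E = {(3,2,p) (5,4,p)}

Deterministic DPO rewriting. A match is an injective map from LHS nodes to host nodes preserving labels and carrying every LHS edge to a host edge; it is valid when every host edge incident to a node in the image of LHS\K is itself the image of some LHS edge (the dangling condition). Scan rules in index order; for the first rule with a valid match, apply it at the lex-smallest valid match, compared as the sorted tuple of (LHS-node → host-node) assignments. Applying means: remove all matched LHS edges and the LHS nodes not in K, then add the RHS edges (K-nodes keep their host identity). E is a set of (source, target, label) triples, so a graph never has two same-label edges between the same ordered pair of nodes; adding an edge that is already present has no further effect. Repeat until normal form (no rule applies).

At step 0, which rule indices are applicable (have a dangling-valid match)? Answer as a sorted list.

Answer: [R1]

Rewrite trace:
R0: no valid match — LHS pattern not found
R1: 4 valid matches — {0↦0, 1↦2, 2↦3}, {0↦0, 1↦4, 2↦5}, {0↦1, 1↦2, 2↦3} (+1 more)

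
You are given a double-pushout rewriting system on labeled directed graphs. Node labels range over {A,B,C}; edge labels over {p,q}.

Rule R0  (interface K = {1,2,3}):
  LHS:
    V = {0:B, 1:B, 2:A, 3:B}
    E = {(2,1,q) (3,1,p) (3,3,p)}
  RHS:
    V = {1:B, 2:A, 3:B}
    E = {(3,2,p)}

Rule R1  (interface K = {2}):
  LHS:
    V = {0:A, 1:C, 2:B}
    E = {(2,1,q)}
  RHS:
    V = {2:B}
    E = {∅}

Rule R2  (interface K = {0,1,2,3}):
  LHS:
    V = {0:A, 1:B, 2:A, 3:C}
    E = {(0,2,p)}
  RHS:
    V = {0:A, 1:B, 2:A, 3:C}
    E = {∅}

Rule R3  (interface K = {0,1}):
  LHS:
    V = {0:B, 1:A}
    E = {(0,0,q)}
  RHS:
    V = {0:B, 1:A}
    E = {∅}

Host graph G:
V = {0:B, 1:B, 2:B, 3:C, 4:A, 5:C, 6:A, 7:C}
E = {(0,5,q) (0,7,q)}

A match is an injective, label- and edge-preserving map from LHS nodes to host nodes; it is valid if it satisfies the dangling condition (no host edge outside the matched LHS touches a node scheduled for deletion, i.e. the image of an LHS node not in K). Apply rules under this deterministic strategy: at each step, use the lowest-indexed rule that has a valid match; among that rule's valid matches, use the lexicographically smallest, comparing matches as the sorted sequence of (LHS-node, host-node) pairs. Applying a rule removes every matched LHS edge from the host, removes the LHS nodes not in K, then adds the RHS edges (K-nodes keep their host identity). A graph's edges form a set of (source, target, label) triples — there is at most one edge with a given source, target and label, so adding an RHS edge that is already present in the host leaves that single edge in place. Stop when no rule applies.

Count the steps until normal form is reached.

Answer: 2

Steps:
start.  V:8 E:2  edges: 0-q->5 0-q->7
1. fire R1 via {0↦4, 1↦5, 2↦0}  →  V:6 E:1  edges: 0-q->7
2. fire R1 via {0↦6, 1↦7, 2↦0}  →  V:4 E:0  edges: ∅
halt: no rule applies after step 2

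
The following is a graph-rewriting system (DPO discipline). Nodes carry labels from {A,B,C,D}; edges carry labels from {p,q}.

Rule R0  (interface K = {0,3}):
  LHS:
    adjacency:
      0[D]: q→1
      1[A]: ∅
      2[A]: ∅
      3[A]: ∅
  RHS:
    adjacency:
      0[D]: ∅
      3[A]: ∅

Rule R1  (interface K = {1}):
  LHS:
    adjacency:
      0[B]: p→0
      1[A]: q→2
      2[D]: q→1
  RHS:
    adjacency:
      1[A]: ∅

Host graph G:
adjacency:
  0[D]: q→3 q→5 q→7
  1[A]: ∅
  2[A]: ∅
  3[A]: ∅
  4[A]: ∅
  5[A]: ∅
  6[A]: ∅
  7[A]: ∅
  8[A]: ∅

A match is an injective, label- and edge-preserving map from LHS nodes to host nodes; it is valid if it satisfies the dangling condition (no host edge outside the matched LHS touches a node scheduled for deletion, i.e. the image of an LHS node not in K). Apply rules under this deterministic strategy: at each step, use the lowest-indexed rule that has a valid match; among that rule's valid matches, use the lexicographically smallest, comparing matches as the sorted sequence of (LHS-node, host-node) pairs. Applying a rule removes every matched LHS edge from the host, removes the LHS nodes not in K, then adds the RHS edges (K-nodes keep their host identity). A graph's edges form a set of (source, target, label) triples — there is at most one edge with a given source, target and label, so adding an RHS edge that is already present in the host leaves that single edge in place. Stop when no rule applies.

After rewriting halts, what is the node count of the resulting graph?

initial: |V|=9 |E|=3  E = 0-q->3 0-q->5 0-q->7
step 1: apply R0 at {0↦0, 1↦3, 2↦1, 3↦2}  → |V|=7 |E|=2  E = 0-q->5 0-q->7
step 2: apply R0 at {0↦0, 1↦5, 2↦2, 3↦4}  → |V|=5 |E|=1  E = 0-q->7
step 3: apply R0 at {0↦0, 1↦7, 2↦4, 3↦6}  → |V|=3 |E|=0  E = ∅
normal form: no rule applies after step 3
NF nodes: {0:D, 6:A, 8:A}

Answer: 3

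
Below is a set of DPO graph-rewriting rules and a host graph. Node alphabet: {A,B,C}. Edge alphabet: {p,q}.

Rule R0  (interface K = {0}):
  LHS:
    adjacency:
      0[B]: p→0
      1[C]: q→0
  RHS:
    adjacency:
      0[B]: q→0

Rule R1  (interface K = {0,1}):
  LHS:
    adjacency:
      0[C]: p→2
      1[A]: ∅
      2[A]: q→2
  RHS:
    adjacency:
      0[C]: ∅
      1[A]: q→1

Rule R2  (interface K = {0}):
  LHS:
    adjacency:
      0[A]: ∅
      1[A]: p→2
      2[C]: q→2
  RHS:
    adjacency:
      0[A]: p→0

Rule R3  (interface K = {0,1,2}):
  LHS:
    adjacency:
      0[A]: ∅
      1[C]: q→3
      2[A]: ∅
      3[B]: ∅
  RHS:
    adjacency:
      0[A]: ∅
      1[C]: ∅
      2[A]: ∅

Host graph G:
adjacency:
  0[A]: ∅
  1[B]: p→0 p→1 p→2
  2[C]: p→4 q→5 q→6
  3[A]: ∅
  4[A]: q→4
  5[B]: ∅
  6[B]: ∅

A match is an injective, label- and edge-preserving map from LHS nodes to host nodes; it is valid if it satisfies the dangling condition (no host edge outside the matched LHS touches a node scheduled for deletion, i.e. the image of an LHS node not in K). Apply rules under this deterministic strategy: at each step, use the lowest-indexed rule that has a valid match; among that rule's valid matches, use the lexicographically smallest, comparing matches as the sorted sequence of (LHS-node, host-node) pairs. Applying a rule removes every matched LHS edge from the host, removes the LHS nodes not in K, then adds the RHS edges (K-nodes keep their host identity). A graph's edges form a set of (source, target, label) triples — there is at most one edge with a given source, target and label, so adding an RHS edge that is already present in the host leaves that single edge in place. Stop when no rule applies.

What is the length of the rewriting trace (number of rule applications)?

initial: |V|=7 |E|=7  E = 1-p->0 1-p->1 1-p->2 2-p->4 2-q->5 2-q->6 4-q->4
step 1: apply R1 at {0↦2, 1↦0, 2↦4}  → |V|=6 |E|=6  E = 0-q->0 1-p->0 1-p->1 1-p->2 2-q->5 2-q->6
step 2: apply R3 at {0↦0, 1↦2, 2↦3, 3↦5}  → |V|=5 |E|=5  E = 0-q->0 1-p->0 1-p->1 1-p->2 2-q->6
step 3: apply R3 at {0↦0, 1↦2, 2↦3, 3↦6}  → |V|=4 |E|=4  E = 0-q->0 1-p->0 1-p->1 1-p->2
halt: no rule applies after step 3

Answer: 3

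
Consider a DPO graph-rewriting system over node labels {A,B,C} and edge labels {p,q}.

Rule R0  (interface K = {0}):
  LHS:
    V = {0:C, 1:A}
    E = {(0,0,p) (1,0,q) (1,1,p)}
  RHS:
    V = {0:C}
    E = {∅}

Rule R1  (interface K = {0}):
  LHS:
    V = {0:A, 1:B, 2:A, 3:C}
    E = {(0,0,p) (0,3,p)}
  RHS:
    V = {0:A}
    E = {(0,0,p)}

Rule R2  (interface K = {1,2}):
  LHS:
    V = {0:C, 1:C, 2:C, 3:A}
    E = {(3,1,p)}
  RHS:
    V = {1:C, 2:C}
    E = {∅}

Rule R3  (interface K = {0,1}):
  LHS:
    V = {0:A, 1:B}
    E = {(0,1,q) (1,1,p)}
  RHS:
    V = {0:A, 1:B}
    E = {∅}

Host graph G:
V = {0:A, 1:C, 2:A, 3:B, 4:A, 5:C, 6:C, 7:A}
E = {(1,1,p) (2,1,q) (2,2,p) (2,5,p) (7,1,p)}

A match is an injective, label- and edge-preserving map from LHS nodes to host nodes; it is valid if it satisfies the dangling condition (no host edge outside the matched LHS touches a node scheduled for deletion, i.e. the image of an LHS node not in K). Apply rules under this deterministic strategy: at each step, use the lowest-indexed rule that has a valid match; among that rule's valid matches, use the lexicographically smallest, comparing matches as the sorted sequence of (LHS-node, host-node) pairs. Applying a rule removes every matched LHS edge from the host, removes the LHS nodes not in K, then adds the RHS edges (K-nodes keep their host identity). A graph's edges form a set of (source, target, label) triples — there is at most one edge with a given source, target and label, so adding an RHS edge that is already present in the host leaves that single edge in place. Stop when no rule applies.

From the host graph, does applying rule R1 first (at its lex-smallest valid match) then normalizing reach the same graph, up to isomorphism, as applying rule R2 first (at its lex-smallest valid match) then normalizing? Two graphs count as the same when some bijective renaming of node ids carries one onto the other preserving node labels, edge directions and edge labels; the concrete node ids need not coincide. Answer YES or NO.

branch R1-first: apply at {0↦2, 1↦3, 2↦0, 3↦5} → |E|=4, then 1 more step(s) → NF |V|=4 |E|=1 V={1:C, 4:A, 6:C, 7:A} E=7-p->1
branch R2-first: apply at {0↦6, 1↦1, 2↦5, 3↦7} → |E|=4, then 2 more step(s) → NF |V|=2 |E|=0 V={1:C, 4:A} E=∅
graphs not isomorphic

Answer: NO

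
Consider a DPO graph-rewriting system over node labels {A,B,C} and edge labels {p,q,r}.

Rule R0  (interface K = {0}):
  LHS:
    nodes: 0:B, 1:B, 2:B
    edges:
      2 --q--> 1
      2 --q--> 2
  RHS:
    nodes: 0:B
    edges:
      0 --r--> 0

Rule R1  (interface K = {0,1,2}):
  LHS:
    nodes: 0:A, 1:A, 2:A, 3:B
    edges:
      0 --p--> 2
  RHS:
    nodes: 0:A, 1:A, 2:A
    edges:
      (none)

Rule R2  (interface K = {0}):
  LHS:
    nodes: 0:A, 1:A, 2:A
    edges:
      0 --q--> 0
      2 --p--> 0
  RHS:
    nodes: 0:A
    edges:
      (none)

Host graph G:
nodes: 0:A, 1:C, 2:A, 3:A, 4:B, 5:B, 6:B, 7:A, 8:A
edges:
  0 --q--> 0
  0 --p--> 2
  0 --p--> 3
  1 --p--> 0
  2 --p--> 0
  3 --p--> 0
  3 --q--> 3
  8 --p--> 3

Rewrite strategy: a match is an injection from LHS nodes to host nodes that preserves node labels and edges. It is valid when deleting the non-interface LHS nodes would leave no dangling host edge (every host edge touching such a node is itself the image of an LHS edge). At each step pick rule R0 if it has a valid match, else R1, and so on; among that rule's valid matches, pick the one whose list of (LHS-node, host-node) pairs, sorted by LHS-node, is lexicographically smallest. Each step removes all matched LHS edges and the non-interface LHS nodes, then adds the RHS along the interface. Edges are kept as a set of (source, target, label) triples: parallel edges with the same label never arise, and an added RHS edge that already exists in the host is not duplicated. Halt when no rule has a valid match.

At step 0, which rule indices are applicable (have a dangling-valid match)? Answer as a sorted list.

R0: no valid match — LHS pattern not found
R1: 45 valid matches — {0↦0, 1↦2, 2↦3, 3↦4}, {0↦0, 1↦2, 2↦3, 3↦5}, {0↦0, 1↦2, 2↦3, 3↦6} (+42 more)
R2: 1 valid match — {0↦3, 1↦7, 2↦8}

Answer: [R1,R2]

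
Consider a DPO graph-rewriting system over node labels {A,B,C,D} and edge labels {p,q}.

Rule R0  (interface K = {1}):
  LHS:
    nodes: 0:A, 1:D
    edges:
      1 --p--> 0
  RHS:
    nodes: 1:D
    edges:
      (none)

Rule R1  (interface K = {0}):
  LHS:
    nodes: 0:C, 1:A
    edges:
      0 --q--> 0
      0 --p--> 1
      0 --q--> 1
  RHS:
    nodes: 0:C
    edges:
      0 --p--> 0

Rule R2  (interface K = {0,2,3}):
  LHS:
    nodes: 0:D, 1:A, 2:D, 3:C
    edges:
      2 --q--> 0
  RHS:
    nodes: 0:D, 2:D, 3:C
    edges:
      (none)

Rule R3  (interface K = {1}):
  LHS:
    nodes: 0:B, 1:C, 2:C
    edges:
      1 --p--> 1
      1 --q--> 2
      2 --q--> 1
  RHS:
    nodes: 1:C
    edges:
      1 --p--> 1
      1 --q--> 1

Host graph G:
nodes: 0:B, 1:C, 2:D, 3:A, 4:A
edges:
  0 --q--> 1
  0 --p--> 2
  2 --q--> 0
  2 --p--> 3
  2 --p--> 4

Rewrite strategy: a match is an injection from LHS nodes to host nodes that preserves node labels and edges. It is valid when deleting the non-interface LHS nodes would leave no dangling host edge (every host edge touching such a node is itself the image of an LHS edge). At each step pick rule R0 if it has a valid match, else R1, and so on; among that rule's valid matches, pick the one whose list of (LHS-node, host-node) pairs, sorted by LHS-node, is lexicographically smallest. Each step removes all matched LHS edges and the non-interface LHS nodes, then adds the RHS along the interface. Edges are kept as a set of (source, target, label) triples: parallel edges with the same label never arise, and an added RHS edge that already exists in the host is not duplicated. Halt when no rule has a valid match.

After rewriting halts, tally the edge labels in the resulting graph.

Answer: p:1 q:2

Rewrite trace:
[0] host  ⇒  5 nodes, 5 edges  {0-q->1 0-p->2 2-q->0 2-p->3 2-p->4}
[1] R0 @ {0↦3, 1↦2}  ⇒  4 nodes, 4 edges  {0-q->1 0-p->2 2-q->0 2-p->4}
[2] R0 @ {0↦4, 1↦2}  ⇒  3 nodes, 3 edges  {0-q->1 0-p->2 2-q->0}
final graph: no rule applies after step 2
NF edges: [(0, 1, 'q'), (0, 2, 'p'), (2, 0, 'q')]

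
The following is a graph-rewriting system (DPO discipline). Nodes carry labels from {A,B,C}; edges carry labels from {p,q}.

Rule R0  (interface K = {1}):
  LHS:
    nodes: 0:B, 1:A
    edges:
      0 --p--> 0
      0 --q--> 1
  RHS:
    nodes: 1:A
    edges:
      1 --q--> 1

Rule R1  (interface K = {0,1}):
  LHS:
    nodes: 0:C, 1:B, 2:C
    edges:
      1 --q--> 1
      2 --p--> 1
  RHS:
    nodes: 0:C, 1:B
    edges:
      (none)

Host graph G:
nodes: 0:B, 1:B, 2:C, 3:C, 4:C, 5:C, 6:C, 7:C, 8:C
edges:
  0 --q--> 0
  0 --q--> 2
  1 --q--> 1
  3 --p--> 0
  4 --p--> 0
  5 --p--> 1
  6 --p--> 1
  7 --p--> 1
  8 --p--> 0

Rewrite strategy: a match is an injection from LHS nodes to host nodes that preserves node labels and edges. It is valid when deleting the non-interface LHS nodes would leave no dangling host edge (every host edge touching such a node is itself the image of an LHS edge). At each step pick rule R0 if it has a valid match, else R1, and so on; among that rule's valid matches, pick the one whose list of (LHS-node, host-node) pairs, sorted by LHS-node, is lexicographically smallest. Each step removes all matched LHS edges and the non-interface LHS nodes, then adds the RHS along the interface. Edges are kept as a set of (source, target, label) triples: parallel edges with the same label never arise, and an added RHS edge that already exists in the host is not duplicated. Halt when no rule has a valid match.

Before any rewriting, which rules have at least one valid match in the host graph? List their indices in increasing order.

R0: no valid match — LHS pattern not found
R1: 36 valid matches — {0↦2, 1↦0, 2↦3}, {0↦2, 1↦0, 2↦4}, {0↦2, 1↦0, 2↦8} (+33 more)

Answer: [R1]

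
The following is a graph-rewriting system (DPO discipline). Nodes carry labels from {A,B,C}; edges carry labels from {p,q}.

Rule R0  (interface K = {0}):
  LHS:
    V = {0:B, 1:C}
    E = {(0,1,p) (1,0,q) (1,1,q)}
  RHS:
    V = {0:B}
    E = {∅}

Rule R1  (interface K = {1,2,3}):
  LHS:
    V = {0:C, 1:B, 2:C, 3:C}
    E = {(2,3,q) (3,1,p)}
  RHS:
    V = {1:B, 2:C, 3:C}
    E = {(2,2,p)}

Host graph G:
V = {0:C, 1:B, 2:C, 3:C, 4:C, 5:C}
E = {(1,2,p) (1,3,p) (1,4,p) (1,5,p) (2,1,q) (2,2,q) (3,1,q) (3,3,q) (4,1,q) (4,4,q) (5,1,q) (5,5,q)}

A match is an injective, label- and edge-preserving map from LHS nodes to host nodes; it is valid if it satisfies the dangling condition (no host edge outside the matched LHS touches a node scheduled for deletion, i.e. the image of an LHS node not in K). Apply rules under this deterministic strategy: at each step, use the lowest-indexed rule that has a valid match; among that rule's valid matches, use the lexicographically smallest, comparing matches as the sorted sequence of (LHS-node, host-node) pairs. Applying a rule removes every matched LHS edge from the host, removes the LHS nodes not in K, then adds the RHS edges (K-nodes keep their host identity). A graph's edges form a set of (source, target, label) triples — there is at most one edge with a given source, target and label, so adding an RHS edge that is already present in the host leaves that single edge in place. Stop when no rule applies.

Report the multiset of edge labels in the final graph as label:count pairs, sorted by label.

initial: |V|=6 |E|=12  E = 1-p->2 1-p->3 1-p->4 1-p->5 2-q->1 2-q->2 3-q->1 3-q->3 4-q->1 4-q->4 5-q->1 5-q->5
step 1: apply R0 at {0↦1, 1↦2}  → |V|=5 |E|=9  E = 1-p->3 1-p->4 1-p->5 3-q->1 3-q->3 4-q->1 4-q->4 5-q->1 5-q->5
step 2: apply R0 at {0↦1, 1↦3}  → |V|=4 |E|=6  E = 1-p->4 1-p->5 4-q->1 4-q->4 5-q->1 5-q->5
step 3: apply R0 at {0↦1, 1↦4}  → |V|=3 |E|=3  E = 1-p->5 5-q->1 5-q->5
step 4: apply R0 at {0↦1, 1↦5}  → |V|=2 |E|=0  E = ∅
halt: no rule applies after step 4
NF edges: []

Answer: (no edges)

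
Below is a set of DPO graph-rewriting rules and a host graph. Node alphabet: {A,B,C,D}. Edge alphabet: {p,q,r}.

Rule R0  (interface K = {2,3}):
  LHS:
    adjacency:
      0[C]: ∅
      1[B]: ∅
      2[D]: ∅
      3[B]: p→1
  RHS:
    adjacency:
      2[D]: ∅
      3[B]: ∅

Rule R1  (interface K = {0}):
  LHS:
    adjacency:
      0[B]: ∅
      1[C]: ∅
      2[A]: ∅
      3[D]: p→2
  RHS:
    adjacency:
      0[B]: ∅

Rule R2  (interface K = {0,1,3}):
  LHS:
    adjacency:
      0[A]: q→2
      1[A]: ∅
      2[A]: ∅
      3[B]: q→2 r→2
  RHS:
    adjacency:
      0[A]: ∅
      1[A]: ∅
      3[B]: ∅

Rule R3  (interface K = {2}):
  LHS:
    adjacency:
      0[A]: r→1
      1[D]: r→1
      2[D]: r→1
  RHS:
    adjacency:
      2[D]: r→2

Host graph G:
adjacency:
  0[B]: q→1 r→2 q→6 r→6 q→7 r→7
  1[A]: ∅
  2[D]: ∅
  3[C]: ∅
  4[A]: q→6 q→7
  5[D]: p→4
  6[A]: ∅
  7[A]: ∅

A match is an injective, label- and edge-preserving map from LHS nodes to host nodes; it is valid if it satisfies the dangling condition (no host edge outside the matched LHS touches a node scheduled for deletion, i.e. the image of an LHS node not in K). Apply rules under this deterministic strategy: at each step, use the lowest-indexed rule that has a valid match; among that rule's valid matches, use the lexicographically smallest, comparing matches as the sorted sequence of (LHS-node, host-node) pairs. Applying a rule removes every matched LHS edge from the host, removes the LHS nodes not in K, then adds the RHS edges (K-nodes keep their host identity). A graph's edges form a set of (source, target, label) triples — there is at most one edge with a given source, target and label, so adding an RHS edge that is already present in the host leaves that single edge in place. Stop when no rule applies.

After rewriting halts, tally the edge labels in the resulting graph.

Answer: q:1 r:1

Rewrite trace:
[0] host  ⇒  8 nodes, 9 edges  {0-q->1 0-r->2 0-q->6 0-r->6 0-q->7 0-r->7 4-q->6 4-q->7 5-p->4}
[1] R2 @ {0↦4, 1↦1, 2↦6, 3↦0}  ⇒  7 nodes, 6 edges  {0-q->1 0-r->2 0-q->7 0-r->7 4-q->7 5-p->4}
[2] R2 @ {0↦4, 1↦1, 2↦7, 3↦0}  ⇒  6 nodes, 3 edges  {0-q->1 0-r->2 5-p->4}
[3] R1 @ {0↦0, 1↦3, 2↦4, 3↦5}  ⇒  3 nodes, 2 edges  {0-q->1 0-r->2}
halt: no rule applies after step 3
NF edges: [(0, 1, 'q'), (0, 2, 'r')]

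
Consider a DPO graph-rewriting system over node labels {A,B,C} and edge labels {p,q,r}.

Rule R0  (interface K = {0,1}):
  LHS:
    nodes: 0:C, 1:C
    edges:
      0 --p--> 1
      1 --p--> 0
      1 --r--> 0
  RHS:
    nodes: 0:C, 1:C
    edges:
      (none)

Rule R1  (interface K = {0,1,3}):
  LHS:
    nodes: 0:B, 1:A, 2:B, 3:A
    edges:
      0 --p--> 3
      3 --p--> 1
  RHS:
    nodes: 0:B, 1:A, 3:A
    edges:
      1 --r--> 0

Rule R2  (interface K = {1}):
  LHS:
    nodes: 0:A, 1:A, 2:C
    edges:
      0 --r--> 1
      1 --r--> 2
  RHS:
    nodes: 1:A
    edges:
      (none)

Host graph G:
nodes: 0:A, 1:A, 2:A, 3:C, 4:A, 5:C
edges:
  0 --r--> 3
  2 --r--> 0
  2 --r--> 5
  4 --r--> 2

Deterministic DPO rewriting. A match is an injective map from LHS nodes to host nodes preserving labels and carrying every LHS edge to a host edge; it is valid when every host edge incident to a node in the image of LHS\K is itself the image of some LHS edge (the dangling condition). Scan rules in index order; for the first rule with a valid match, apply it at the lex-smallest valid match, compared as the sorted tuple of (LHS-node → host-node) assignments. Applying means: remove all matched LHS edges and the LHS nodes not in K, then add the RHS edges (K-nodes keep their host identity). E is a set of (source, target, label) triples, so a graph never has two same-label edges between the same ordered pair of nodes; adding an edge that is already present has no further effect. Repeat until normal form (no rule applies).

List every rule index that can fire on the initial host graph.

R0: no valid match — LHS pattern not found
R1: no valid match — LHS pattern not found
R2: 1 valid match — {0↦4, 1↦2, 2↦5}

Answer: [R2]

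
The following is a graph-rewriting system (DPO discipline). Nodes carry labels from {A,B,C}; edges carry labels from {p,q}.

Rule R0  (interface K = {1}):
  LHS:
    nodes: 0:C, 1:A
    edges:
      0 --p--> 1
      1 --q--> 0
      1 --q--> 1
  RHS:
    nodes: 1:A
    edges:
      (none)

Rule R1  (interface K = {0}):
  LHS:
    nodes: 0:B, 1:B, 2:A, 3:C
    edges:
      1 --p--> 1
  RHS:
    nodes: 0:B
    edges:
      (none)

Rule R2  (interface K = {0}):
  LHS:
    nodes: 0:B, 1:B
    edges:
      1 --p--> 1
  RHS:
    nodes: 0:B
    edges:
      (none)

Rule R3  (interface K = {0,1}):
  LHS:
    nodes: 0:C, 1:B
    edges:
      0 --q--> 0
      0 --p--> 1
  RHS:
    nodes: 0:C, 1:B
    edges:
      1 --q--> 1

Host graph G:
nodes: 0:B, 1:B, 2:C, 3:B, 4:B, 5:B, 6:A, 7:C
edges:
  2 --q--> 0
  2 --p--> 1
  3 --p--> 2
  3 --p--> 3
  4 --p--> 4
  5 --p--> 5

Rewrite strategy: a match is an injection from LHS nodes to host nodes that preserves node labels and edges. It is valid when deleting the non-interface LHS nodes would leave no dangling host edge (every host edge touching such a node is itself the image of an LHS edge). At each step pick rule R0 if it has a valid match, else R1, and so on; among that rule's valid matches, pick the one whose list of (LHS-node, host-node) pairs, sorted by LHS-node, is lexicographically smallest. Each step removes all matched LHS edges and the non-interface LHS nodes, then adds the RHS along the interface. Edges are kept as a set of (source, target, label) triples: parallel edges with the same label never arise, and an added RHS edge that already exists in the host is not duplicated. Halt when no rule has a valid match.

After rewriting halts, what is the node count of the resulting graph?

initial: |V|=8 |E|=6  E = 2-q->0 2-p->1 3-p->2 3-p->3 4-p->4 5-p->5
step 1: apply R1 at {0↦0, 1↦4, 2↦6, 3↦7}  → |V|=5 |E|=5  E = 2-q->0 2-p->1 3-p->2 3-p->3 5-p->5
step 2: apply R2 at {0↦0, 1↦5}  → |V|=4 |E|=4  E = 2-q->0 2-p->1 3-p->2 3-p->3
halt: no rule applies after step 2
NF nodes: {0:B, 1:B, 2:C, 3:B}

Answer: 4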